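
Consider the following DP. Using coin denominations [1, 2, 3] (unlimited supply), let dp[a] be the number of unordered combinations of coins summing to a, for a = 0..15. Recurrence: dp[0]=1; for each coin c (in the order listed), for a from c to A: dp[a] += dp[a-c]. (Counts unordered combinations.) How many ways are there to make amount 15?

after  coin     0     1     2     3     4     5     6     7     8     9    10    11    12    13    14    15
          1     1     1     1     1     1     1     1     1     1     1     1     1     1     1     1     1
          2     1     1     2     2     3     3     4     4     5     5     6     6     7     7     8     8
          3     1     1     2     3     4     5     7     8    10    12    14    16    19    21    24    27

27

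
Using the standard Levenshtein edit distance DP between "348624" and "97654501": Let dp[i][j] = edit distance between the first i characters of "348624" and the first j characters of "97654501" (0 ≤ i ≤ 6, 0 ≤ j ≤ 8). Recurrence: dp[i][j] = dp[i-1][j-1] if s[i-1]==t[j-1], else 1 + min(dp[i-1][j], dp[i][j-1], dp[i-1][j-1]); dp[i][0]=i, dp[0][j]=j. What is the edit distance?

7

   ''  9  7  6  5  4  5  0  1
''  0  1  2  3  4  5  6  7  8
 3  1  1  2  3  4  5  6  7  8
 4  2  2  2  3  4  4  5  6  7
 8  3  3  3  3  4  5  5  6  7
 6  4  4  4  3  4  5  6  6  7
 2  5  5  5  4  4  5  6  7  7
 4  6  6  6  5  5  4  5  6  7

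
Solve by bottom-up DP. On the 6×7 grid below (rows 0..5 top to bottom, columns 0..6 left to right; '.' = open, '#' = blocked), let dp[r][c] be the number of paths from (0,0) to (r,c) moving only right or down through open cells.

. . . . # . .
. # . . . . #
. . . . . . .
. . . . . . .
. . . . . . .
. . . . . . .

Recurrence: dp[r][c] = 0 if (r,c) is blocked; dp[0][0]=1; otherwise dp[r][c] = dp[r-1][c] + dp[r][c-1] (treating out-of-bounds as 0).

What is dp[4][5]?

r\c   0   1   2   3   4   5   6
  0   1   1   1   1   0   0   0
  1   1   0   1   2   2   2   0
  2   1   1   2   4   6   8   8
  3   1   2   4   8  14  22  30
  4   1   3   7  15  29  51  81
  5   1   4  11  26  55 106 187

51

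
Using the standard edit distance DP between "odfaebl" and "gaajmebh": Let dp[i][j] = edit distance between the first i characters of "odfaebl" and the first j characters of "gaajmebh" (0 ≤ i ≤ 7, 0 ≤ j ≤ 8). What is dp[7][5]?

   ''  g  a  a  j  m  e  b  h
''  0  1  2  3  4  5  6  7  8
 o  1  1  2  3  4  5  6  7  8
 d  2  2  2  3  4  5  6  7  8
 f  3  3  3  3  4  5  6  7  8
 a  4  4  3  3  4  5  6  7  8
 e  5  5  4  4  4  5  5  6  7
 b  6  6  5  5  5  5  6  5  6
 l  7  7  6  6  6  6  6  6  6

6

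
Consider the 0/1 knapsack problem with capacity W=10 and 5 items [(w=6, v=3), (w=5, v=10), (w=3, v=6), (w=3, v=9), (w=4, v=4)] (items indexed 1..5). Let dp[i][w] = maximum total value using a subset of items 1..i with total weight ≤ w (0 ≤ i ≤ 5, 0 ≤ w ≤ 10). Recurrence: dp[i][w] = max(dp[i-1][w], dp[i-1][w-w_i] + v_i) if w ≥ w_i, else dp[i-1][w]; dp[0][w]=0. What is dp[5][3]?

9

i\w   0   1   2   3   4   5   6   7   8   9  10
  0   0   0   0   0   0   0   0   0   0   0   0
  1   0   0   0   0   0   0   3   3   3   3   3
  2   0   0   0   0   0  10  10  10  10  10  10
  3   0   0   0   6   6  10  10  10  16  16  16
  4   0   0   0   9   9  10  15  15  19  19  19
  5   0   0   0   9   9  10  15  15  19  19  19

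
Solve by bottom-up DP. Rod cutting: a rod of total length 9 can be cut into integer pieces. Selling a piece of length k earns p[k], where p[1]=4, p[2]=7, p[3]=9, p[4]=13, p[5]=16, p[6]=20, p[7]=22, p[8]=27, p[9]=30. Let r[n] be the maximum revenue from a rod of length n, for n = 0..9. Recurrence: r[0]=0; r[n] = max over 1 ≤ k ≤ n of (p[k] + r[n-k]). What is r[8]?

   n    0    1    2    3    4    5    6    7    8    9
r[n]    0    4    8   12   16   20   24   28   32   36

32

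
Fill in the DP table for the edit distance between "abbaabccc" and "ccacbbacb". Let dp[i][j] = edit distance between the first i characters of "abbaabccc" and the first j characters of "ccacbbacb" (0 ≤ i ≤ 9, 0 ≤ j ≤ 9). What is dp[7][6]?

5

   ''  c  c  a  c  b  b  a  c  b
''  0  1  2  3  4  5  6  7  8  9
 a  1  1  2  2  3  4  5  6  7  8
 b  2  2  2  3  3  3  4  5  6  7
 b  3  3  3  3  4  3  3  4  5  6
 a  4  4  4  3  4  4  4  3  4  5
 a  5  5  5  4  4  5  5  4  4  5
 b  6  6  6  5  5  4  5  5  5  4
 c  7  6  6  6  5  5  5  6  5  5
 c  8  7  6  7  6  6  6  6  6  6
 c  9  8  7  7  7  7  7  7  6  7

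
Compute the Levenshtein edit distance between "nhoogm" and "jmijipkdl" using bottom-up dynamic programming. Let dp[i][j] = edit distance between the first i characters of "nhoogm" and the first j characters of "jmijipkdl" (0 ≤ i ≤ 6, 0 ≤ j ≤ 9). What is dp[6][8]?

8

   ''  j  m  i  j  i  p  k  d  l
''  0  1  2  3  4  5  6  7  8  9
 n  1  1  2  3  4  5  6  7  8  9
 h  2  2  2  3  4  5  6  7  8  9
 o  3  3  3  3  4  5  6  7  8  9
 o  4  4  4  4  4  5  6  7  8  9
 g  5  5  5  5  5  5  6  7  8  9
 m  6  6  5  6  6  6  6  7  8  9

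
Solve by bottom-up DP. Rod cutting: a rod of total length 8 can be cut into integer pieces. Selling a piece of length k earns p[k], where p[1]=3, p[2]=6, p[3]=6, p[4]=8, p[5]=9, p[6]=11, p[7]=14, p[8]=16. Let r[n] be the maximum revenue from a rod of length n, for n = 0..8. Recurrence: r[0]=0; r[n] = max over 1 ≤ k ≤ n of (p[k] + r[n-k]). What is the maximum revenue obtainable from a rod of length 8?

24

   n    0    1    2    3    4    5    6    7    8
r[n]    0    3    6    9   12   15   18   21   24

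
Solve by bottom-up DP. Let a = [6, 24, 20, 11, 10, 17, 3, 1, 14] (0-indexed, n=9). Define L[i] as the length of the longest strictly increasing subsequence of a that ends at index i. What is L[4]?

2

   i    0    1    2    3    4    5    6    7    8
a[i]    6   24   20   11   10   17    3    1   14
L[i]    1    2    2    2    2    3    1    1    3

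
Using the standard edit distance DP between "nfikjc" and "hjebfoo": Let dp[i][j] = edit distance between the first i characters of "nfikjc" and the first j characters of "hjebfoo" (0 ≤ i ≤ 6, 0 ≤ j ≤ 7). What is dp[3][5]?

5

   ''  h  j  e  b  f  o  o
''  0  1  2  3  4  5  6  7
 n  1  1  2  3  4  5  6  7
 f  2  2  2  3  4  4  5  6
 i  3  3  3  3  4  5  5  6
 k  4  4  4  4  4  5  6  6
 j  5  5  4  5  5  5  6  7
 c  6  6  5  5  6  6  6  7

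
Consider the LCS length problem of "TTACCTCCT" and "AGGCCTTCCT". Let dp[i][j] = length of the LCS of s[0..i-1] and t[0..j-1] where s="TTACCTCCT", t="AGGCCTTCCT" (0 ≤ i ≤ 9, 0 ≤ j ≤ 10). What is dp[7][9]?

   ''  A  G  G  C  C  T  T  C  C  T
''  0  0  0  0  0  0  0  0  0  0  0
 T  0  0  0  0  0  0  1  1  1  1  1
 T  0  0  0  0  0  0  1  2  2  2  2
 A  0  1  1  1  1  1  1  2  2  2  2
 C  0  1  1  1  2  2  2  2  3  3  3
 C  0  1  1  1  2  3  3  3  3  4  4
 T  0  1  1  1  2  3  4  4  4  4  5
 C  0  1  1  1  2  3  4  4  5  5  5
 C  0  1  1  1  2  3  4  4  5  6  6
 T  0  1  1  1  2  3  4  5  5  6  7

5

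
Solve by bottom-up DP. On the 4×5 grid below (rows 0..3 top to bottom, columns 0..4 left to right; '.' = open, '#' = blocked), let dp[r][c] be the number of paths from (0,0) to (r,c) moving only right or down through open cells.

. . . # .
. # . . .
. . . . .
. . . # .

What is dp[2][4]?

4

r\c   0   1   2   3   4
  0   1   1   1   0   0
  1   1   0   1   1   1
  2   1   1   2   3   4
  3   1   2   4   0   4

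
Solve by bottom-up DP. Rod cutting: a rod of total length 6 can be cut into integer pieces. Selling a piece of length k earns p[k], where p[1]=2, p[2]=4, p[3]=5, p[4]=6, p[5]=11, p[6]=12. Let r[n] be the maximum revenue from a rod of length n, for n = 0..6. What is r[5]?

11

   n    0    1    2    3    4    5    6
r[n]    0    2    4    6    8   11   13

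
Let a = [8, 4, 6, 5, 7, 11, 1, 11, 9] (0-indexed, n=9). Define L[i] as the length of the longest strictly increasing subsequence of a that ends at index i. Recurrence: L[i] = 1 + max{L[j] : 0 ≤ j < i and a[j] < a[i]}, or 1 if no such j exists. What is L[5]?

4

   i    0    1    2    3    4    5    6    7    8
a[i]    8    4    6    5    7   11    1   11    9
L[i]    1    1    2    2    3    4    1    4    4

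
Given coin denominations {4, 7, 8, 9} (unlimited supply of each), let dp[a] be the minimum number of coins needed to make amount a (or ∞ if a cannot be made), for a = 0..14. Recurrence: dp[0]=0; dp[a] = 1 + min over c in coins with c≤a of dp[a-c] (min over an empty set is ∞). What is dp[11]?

 a  0  1  2  3  4  5  6  7  8  9 10 11 12 13 14
dp  0  -  -  -  1  -  -  1  1  1  -  2  2  2  2
(- denotes ∞ / unreachable)

2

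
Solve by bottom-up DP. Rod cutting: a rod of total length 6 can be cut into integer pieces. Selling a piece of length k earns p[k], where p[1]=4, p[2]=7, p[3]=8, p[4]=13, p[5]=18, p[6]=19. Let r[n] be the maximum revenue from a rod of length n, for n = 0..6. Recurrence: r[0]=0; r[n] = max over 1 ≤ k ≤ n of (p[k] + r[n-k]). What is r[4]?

16

   n    0    1    2    3    4    5    6
r[n]    0    4    8   12   16   20   24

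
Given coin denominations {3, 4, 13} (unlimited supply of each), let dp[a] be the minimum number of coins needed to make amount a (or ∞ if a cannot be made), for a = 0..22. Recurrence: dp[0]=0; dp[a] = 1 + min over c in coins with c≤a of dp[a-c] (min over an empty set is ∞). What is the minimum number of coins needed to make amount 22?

4

 a  0  1  2  3  4  5  6  7  8  9 10 11 12 13 14 15 16 17 18 19 20 21 22
dp  0  -  -  1  1  -  2  2  2  3  3  3  3  1  4  4  2  2  5  3  3  3  4
(- denotes ∞ / unreachable)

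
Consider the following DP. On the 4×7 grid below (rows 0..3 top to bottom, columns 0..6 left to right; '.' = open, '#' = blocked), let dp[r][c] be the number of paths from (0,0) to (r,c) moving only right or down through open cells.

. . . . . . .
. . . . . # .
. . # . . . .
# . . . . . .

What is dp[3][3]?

7

r\c   0   1   2   3   4   5   6
  0   1   1   1   1   1   1   1
  1   1   2   3   4   5   0   1
  2   1   3   0   4   9   9  10
  3   0   3   3   7  16  25  35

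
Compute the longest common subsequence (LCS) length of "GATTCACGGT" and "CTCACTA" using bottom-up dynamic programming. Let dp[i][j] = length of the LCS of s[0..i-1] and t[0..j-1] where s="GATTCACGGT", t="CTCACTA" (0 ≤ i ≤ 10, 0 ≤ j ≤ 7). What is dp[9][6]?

   ''  C  T  C  A  C  T  A
''  0  0  0  0  0  0  0  0
 G  0  0  0  0  0  0  0  0
 A  0  0  0  0  1  1  1  1
 T  0  0  1  1  1  1  2  2
 T  0  0  1  1  1  1  2  2
 C  0  1  1  2  2  2  2  2
 A  0  1  1  2  3  3  3  3
 C  0  1  1  2  3  4  4  4
 G  0  1  1  2  3  4  4  4
 G  0  1  1  2  3  4  4  4
 T  0  1  2  2  3  4  5  5

4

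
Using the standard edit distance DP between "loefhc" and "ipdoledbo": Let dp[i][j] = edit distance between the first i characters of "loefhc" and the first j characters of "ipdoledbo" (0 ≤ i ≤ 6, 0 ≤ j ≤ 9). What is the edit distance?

   ''  i  p  d  o  l  e  d  b  o
''  0  1  2  3  4  5  6  7  8  9
 l  1  1  2  3  4  4  5  6  7  8
 o  2  2  2  3  3  4  5  6  7  7
 e  3  3  3  3  4  4  4  5  6  7
 f  4  4  4  4  4  5  5  5  6  7
 h  5  5  5  5  5  5  6  6  6  7
 c  6  6  6  6  6  6  6  7  7  7

7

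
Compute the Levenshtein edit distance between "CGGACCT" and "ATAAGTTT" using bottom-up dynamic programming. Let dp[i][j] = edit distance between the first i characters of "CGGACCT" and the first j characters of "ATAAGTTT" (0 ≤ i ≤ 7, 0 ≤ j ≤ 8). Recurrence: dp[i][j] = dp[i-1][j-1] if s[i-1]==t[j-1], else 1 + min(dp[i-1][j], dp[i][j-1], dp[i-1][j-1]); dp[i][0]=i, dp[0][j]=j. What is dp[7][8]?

6

   ''  A  T  A  A  G  T  T  T
''  0  1  2  3  4  5  6  7  8
 C  1  1  2  3  4  5  6  7  8
 G  2  2  2  3  4  4  5  6  7
 G  3  3  3  3  4  4  5  6  7
 A  4  3  4  3  3  4  5  6  7
 C  5  4  4  4  4  4  5  6  7
 C  6  5  5  5  5  5  5  6  7
 T  7  6  5  6  6  6  5  5  6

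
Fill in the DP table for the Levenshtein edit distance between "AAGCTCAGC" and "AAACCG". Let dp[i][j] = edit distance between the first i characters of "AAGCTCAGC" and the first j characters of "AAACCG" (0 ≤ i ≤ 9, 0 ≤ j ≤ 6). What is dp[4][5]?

   ''  A  A  A  C  C  G
''  0  1  2  3  4  5  6
 A  1  0  1  2  3  4  5
 A  2  1  0  1  2  3  4
 G  3  2  1  1  2  3  3
 C  4  3  2  2  1  2  3
 T  5  4  3  3  2  2  3
 C  6  5  4  4  3  2  3
 A  7  6  5  4  4  3  3
 G  8  7  6  5  5  4  3
 C  9  8  7  6  5  5  4

2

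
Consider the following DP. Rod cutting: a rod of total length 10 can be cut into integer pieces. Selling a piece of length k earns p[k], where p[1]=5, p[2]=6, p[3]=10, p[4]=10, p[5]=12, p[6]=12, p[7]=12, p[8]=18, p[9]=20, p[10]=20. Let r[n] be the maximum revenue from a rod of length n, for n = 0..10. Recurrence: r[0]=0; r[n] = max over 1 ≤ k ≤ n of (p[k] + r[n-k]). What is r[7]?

35

   n    0    1    2    3    4    5    6    7    8    9   10
r[n]    0    5   10   15   20   25   30   35   40   45   50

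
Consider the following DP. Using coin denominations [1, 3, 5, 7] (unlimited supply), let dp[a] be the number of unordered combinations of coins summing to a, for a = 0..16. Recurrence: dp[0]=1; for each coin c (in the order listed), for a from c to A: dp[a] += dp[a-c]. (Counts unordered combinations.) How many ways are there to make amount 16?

21

after  coin     0     1     2     3     4     5     6     7     8     9    10    11    12    13    14    15    16
          1     1     1     1     1     1     1     1     1     1     1     1     1     1     1     1     1     1
          3     1     1     1     2     2     2     3     3     3     4     4     4     5     5     5     6     6
          5     1     1     1     2     2     3     4     4     5     6     7     8     9    10    11    13    14
          7     1     1     1     2     2     3     4     5     6     7     9    10    12    14    16    19    21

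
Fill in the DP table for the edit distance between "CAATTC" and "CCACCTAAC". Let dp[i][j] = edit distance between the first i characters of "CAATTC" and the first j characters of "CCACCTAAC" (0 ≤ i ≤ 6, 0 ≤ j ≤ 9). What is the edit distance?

   ''  C  C  A  C  C  T  A  A  C
''  0  1  2  3  4  5  6  7  8  9
 C  1  0  1  2  3  4  5  6  7  8
 A  2  1  1  1  2  3  4  5  6  7
 A  3  2  2  1  2  3  4  4  5  6
 T  4  3  3  2  2  3  3  4  5  6
 T  5  4  4  3  3  3  3  4  5  6
 C  6  5  4  4  3  3  4  4  5  5

5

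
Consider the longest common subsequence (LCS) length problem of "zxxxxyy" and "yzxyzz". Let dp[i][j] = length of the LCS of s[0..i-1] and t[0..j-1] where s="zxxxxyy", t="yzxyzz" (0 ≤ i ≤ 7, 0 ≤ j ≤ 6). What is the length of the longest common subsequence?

   ''  y  z  x  y  z  z
''  0  0  0  0  0  0  0
 z  0  0  1  1  1  1  1
 x  0  0  1  2  2  2  2
 x  0  0  1  2  2  2  2
 x  0  0  1  2  2  2  2
 x  0  0  1  2  2  2  2
 y  0  1  1  2  3  3  3
 y  0  1  1  2  3  3  3

3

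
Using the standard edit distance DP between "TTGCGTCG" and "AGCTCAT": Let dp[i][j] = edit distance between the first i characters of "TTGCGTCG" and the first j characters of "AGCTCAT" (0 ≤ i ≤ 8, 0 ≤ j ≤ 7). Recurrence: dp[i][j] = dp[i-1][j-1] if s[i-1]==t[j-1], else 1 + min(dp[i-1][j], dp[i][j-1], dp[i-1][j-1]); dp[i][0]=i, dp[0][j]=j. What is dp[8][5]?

4

   ''  A  G  C  T  C  A  T
''  0  1  2  3  4  5  6  7
 T  1  1  2  3  3  4  5  6
 T  2  2  2  3  3  4  5  5
 G  3  3  2  3  4  4  5  6
 C  4  4  3  2  3  4  5  6
 G  5  5  4  3  3  4  5  6
 T  6  6  5  4  3  4  5  5
 C  7  7  6  5  4  3  4  5
 G  8  8  7  6  5  4  4  5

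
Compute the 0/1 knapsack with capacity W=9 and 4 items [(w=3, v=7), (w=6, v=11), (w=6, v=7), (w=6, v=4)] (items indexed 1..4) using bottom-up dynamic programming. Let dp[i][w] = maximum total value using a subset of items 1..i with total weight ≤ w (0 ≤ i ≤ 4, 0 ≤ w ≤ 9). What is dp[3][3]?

7

i\w   0   1   2   3   4   5   6   7   8   9
  0   0   0   0   0   0   0   0   0   0   0
  1   0   0   0   7   7   7   7   7   7   7
  2   0   0   0   7   7   7  11  11  11  18
  3   0   0   0   7   7   7  11  11  11  18
  4   0   0   0   7   7   7  11  11  11  18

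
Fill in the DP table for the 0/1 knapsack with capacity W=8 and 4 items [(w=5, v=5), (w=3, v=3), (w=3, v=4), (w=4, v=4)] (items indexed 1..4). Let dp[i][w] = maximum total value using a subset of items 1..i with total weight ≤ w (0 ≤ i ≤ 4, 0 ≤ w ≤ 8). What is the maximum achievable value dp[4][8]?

9

i\w   0   1   2   3   4   5   6   7   8
  0   0   0   0   0   0   0   0   0   0
  1   0   0   0   0   0   5   5   5   5
  2   0   0   0   3   3   5   5   5   8
  3   0   0   0   4   4   5   7   7   9
  4   0   0   0   4   4   5   7   8   9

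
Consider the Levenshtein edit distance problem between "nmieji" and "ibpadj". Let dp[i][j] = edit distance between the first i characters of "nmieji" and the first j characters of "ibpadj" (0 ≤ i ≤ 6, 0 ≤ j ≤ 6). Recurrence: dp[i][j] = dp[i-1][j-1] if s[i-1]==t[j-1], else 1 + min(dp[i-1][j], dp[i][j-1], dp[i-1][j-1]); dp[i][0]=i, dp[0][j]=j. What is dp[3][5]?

   ''  i  b  p  a  d  j
''  0  1  2  3  4  5  6
 n  1  1  2  3  4  5  6
 m  2  2  2  3  4  5  6
 i  3  2  3  3  4  5  6
 e  4  3  3  4  4  5  6
 j  5  4  4  4  5  5  5
 i  6  5  5  5  5  6  6

5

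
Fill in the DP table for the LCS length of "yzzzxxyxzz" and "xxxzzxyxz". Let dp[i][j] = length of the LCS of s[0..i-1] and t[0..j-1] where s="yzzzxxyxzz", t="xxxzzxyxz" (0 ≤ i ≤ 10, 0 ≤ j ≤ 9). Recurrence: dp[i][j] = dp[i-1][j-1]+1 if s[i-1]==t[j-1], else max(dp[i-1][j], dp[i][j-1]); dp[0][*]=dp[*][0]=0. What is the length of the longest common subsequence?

6

   ''  x  x  x  z  z  x  y  x  z
''  0  0  0  0  0  0  0  0  0  0
 y  0  0  0  0  0  0  0  1  1  1
 z  0  0  0  0  1  1  1  1  1  2
 z  0  0  0  0  1  2  2  2  2  2
 z  0  0  0  0  1  2  2  2  2  3
 x  0  1  1  1  1  2  3  3  3  3
 x  0  1  2  2  2  2  3  3  4  4
 y  0  1  2  2  2  2  3  4  4  4
 x  0  1  2  3  3  3  3  4  5  5
 z  0  1  2  3  4  4  4  4  5  6
 z  0  1  2  3  4  5  5  5  5  6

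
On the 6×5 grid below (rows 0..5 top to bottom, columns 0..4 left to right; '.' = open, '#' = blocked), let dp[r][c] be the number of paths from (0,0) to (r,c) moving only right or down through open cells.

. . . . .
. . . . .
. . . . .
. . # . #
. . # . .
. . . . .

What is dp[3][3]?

10

r\c   0   1   2   3   4
  0   1   1   1   1   1
  1   1   2   3   4   5
  2   1   3   6  10  15
  3   1   4   0  10   0
  4   1   5   0  10  10
  5   1   6   6  16  26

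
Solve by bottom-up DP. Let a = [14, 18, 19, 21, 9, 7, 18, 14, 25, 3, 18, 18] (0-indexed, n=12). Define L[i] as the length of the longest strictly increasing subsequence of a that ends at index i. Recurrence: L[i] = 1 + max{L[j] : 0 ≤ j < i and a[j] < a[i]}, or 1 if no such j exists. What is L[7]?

   i    0    1    2    3    4    5    6    7    8    9   10   11
a[i]   14   18   19   21    9    7   18   14   25    3   18   18
L[i]    1    2    3    4    1    1    2    2    5    1    3    3

2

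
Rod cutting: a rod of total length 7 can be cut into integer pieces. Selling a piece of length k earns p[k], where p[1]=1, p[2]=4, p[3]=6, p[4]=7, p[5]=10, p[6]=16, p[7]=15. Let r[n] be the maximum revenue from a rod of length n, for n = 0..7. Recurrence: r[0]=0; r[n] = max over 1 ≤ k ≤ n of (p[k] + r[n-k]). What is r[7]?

   n    0    1    2    3    4    5    6    7
r[n]    0    1    4    6    8   10   16   17

17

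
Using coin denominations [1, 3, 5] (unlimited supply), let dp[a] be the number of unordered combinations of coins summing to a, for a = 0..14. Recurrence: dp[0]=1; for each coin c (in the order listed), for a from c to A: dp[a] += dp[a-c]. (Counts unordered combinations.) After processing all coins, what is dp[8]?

5

after  coin     0     1     2     3     4     5     6     7     8     9    10    11    12    13    14
          1     1     1     1     1     1     1     1     1     1     1     1     1     1     1     1
          3     1     1     1     2     2     2     3     3     3     4     4     4     5     5     5
          5     1     1     1     2     2     3     4     4     5     6     7     8     9    10    11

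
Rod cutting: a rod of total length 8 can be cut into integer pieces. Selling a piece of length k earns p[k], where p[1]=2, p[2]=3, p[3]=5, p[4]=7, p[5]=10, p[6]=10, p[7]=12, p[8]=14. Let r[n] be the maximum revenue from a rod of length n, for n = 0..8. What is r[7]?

   n    0    1    2    3    4    5    6    7    8
r[n]    0    2    4    6    8   10   12   14   16

14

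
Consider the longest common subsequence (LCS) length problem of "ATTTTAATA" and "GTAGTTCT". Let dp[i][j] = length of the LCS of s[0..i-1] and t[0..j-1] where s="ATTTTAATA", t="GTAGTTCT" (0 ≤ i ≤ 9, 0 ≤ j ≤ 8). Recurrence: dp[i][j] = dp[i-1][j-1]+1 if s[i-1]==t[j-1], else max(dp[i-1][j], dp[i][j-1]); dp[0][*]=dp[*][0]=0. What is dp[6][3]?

   ''  G  T  A  G  T  T  C  T
''  0  0  0  0  0  0  0  0  0
 A  0  0  0  1  1  1  1  1  1
 T  0  0  1  1  1  2  2  2  2
 T  0  0  1  1  1  2  3  3  3
 T  0  0  1  1  1  2  3  3  4
 T  0  0  1  1  1  2  3  3  4
 A  0  0  1  2  2  2  3  3  4
 A  0  0  1  2  2  2  3  3  4
 T  0  0  1  2  2  3  3  3  4
 A  0  0  1  2  2  3  3  3  4

2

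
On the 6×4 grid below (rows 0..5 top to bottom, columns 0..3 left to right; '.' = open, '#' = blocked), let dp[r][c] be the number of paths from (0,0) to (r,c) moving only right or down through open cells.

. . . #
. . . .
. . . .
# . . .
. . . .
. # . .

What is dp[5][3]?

r\c   0   1   2   3
  0   1   1   1   0
  1   1   2   3   3
  2   1   3   6   9
  3   0   3   9  18
  4   0   3  12  30
  5   0   0  12  42

42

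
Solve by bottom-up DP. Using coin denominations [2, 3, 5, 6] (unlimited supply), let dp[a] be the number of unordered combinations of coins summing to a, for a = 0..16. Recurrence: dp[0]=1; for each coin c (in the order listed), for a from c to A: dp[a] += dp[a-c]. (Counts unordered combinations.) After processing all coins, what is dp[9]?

after  coin     0     1     2     3     4     5     6     7     8     9    10    11    12    13    14    15    16
          2     1     0     1     0     1     0     1     0     1     0     1     0     1     0     1     0     1
          3     1     0     1     1     1     1     2     1     2     2     2     2     3     2     3     3     3
          5     1     0     1     1     1     2     2     2     3     3     4     4     5     5     6     7     7
          6     1     0     1     1     1     2     3     2     4     4     5     6     8     7    10    11    12

4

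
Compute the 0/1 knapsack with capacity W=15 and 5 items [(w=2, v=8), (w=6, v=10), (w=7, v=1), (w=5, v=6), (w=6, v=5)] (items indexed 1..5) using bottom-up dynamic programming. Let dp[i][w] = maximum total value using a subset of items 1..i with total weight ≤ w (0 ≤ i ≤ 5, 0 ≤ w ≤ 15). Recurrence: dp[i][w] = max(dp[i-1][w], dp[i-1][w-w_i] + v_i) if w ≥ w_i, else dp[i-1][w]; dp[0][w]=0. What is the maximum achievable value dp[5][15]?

24

i\w   0   1   2   3   4   5   6   7   8   9  10  11  12  13  14  15
  0   0   0   0   0   0   0   0   0   0   0   0   0   0   0   0   0
  1   0   0   8   8   8   8   8   8   8   8   8   8   8   8   8   8
  2   0   0   8   8   8   8  10  10  18  18  18  18  18  18  18  18
  3   0   0   8   8   8   8  10  10  18  18  18  18  18  18  18  19
  4   0   0   8   8   8   8  10  14  18  18  18  18  18  24  24  24
  5   0   0   8   8   8   8  10  14  18  18  18  18  18  24  24  24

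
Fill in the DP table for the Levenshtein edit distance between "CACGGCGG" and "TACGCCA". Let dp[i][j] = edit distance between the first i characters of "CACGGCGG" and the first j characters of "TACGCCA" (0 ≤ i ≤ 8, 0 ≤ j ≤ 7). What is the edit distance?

4

   ''  T  A  C  G  C  C  A
''  0  1  2  3  4  5  6  7
 C  1  1  2  2  3  4  5  6
 A  2  2  1  2  3  4  5  5
 C  3  3  2  1  2  3  4  5
 G  4  4  3  2  1  2  3  4
 G  5  5  4  3  2  2  3  4
 C  6  6  5  4  3  2  2  3
 G  7  7  6  5  4  3  3  3
 G  8  8  7  6  5  4  4  4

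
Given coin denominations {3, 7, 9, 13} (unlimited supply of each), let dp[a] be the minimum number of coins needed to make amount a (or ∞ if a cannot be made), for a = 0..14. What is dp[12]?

2

 a  0  1  2  3  4  5  6  7  8  9 10 11 12 13 14
dp  0  -  -  1  -  -  2  1  -  1  2  -  2  1  2
(- denotes ∞ / unreachable)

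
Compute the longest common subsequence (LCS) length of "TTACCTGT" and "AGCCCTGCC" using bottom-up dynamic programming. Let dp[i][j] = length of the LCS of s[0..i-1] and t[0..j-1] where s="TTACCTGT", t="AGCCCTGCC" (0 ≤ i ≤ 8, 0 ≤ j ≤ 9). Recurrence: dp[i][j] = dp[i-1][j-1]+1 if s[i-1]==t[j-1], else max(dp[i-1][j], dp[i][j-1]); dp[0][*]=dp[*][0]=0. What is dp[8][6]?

   ''  A  G  C  C  C  T  G  C  C
''  0  0  0  0  0  0  0  0  0  0
 T  0  0  0  0  0  0  1  1  1  1
 T  0  0  0  0  0  0  1  1  1  1
 A  0  1  1  1  1  1  1  1  1  1
 C  0  1  1  2  2  2  2  2  2  2
 C  0  1  1  2  3  3  3  3  3  3
 T  0  1  1  2  3  3  4  4  4  4
 G  0  1  2  2  3  3  4  5  5  5
 T  0  1  2  2  3  3  4  5  5  5

4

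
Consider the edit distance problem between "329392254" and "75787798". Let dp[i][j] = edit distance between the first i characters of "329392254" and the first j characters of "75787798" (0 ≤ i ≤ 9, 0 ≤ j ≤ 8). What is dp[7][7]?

   ''  7  5  7  8  7  7  9  8
''  0  1  2  3  4  5  6  7  8
 3  1  1  2  3  4  5  6  7  8
 2  2  2  2  3  4  5  6  7  8
 9  3  3  3  3  4  5  6  6  7
 3  4  4  4  4  4  5  6  7  7
 9  5  5  5  5  5  5  6  6  7
 2  6  6  6  6  6  6  6  7  7
 2  7  7  7  7  7  7  7  7  8
 5  8  8  7  8  8  8  8  8  8
 4  9  9  8  8  9  9  9  9  9

7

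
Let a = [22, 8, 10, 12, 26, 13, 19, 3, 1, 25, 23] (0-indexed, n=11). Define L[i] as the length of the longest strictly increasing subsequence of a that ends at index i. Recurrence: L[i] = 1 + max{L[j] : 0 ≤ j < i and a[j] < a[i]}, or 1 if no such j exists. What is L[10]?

6

   i    0    1    2    3    4    5    6    7    8    9   10
a[i]   22    8   10   12   26   13   19    3    1   25   23
L[i]    1    1    2    3    4    4    5    1    1    6    6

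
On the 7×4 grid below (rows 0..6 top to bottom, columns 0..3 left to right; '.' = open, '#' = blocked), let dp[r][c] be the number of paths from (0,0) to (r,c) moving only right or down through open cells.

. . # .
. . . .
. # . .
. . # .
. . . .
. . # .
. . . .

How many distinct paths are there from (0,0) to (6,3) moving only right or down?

10

r\c   0   1   2   3
  0   1   1   0   0
  1   1   2   2   2
  2   1   0   2   4
  3   1   1   0   4
  4   1   2   2   6
  5   1   3   0   6
  6   1   4   4  10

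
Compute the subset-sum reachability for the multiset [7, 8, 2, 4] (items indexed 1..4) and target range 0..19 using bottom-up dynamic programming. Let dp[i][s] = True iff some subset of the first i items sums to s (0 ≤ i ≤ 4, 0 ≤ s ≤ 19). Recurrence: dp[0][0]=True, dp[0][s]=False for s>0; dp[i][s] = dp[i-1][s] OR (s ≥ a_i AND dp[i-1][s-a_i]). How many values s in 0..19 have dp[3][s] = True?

8

i\s   0   1   2   3   4   5   6   7   8   9  10  11  12  13  14  15  16  17  18  19
  0   T   F   F   F   F   F   F   F   F   F   F   F   F   F   F   F   F   F   F   F
  1   T   F   F   F   F   F   F   T   F   F   F   F   F   F   F   F   F   F   F   F
  2   T   F   F   F   F   F   F   T   T   F   F   F   F   F   F   T   F   F   F   F
  3   T   F   T   F   F   F   F   T   T   T   T   F   F   F   F   T   F   T   F   F
  4   T   F   T   F   T   F   T   T   T   T   T   T   T   T   T   T   F   T   F   T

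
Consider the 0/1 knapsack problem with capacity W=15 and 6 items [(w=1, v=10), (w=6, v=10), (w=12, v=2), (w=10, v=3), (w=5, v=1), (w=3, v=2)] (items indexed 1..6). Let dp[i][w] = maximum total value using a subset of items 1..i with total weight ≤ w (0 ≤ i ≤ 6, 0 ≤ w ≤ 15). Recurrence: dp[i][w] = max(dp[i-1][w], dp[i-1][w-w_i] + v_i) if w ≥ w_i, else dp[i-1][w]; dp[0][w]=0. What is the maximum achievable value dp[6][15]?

23

i\w   0   1   2   3   4   5   6   7   8   9  10  11  12  13  14  15
  0   0   0   0   0   0   0   0   0   0   0   0   0   0   0   0   0
  1   0  10  10  10  10  10  10  10  10  10  10  10  10  10  10  10
  2   0  10  10  10  10  10  10  20  20  20  20  20  20  20  20  20
  3   0  10  10  10  10  10  10  20  20  20  20  20  20  20  20  20
  4   0  10  10  10  10  10  10  20  20  20  20  20  20  20  20  20
  5   0  10  10  10  10  10  11  20  20  20  20  20  21  21  21  21
  6   0  10  10  10  12  12  12  20  20  20  22  22  22  22  22  23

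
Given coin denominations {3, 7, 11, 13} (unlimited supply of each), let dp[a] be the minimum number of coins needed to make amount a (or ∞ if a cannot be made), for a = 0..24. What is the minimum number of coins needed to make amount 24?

2

 a  0  1  2  3  4  5  6  7  8  9 10 11 12 13 14 15 16 17 18 19 20 21 22 23 24
dp  0  -  -  1  -  -  2  1  -  3  2  1  4  1  2  5  2  3  2  3  2  3  2  3  2
(- denotes ∞ / unreachable)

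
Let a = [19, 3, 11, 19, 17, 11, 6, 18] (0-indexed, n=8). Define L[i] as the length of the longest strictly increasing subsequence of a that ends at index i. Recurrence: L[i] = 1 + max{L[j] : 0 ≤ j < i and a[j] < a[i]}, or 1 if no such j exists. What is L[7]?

4

   i    0    1    2    3    4    5    6    7
a[i]   19    3   11   19   17   11    6   18
L[i]    1    1    2    3    3    2    2    4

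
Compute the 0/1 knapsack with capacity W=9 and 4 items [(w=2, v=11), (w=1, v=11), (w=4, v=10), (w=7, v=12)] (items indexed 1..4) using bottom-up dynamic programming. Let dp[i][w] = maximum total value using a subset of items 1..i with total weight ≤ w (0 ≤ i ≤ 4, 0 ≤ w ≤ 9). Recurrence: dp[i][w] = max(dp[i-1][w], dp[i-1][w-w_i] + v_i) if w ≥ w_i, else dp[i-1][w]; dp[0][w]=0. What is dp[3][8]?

32

i\w   0   1   2   3   4   5   6   7   8   9
  0   0   0   0   0   0   0   0   0   0   0
  1   0   0  11  11  11  11  11  11  11  11
  2   0  11  11  22  22  22  22  22  22  22
  3   0  11  11  22  22  22  22  32  32  32
  4   0  11  11  22  22  22  22  32  32  32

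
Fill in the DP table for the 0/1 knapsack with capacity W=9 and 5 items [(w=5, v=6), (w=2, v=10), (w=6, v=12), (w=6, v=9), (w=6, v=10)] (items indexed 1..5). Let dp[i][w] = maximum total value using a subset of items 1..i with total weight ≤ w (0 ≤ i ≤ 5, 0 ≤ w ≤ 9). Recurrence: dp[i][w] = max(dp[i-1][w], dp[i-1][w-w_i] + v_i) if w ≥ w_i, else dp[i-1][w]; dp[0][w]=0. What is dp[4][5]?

10

i\w   0   1   2   3   4   5   6   7   8   9
  0   0   0   0   0   0   0   0   0   0   0
  1   0   0   0   0   0   6   6   6   6   6
  2   0   0  10  10  10  10  10  16  16  16
  3   0   0  10  10  10  10  12  16  22  22
  4   0   0  10  10  10  10  12  16  22  22
  5   0   0  10  10  10  10  12  16  22  22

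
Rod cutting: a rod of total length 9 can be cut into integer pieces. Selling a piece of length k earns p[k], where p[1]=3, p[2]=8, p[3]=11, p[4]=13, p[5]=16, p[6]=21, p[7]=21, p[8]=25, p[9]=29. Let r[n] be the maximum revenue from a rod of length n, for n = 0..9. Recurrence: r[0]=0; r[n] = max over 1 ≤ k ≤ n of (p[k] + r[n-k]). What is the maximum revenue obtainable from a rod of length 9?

35

   n    0    1    2    3    4    5    6    7    8    9
r[n]    0    3    8   11   16   19   24   27   32   35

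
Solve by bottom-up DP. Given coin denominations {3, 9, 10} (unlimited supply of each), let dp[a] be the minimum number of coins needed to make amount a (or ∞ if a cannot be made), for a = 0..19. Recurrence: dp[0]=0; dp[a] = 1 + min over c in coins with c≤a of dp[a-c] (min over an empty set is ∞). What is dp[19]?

 a  0  1  2  3  4  5  6  7  8  9 10 11 12 13 14 15 16 17 18 19
dp  0  -  -  1  -  -  2  -  -  1  1  -  2  2  -  3  3  -  2  2
(- denotes ∞ / unreachable)

2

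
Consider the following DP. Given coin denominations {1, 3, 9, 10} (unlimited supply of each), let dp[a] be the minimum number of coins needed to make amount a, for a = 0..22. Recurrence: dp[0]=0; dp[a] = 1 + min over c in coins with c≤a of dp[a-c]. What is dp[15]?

 a  0  1  2  3  4  5  6  7  8  9 10 11 12 13 14 15 16 17 18 19 20 21 22
dp  0  1  2  1  2  3  2  3  4  1  1  2  2  2  3  3  3  4  2  2  2  3  3

3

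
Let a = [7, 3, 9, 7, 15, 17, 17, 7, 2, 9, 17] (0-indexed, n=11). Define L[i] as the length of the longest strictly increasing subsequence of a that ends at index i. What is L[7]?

   i    0    1    2    3    4    5    6    7    8    9   10
a[i]    7    3    9    7   15   17   17    7    2    9   17
L[i]    1    1    2    2    3    4    4    2    1    3    4

2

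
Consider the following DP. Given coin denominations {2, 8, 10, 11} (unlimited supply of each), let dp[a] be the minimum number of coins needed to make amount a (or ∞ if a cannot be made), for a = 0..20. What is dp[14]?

 a  0  1  2  3  4  5  6  7  8  9 10 11 12 13 14 15 16 17 18 19 20
dp  0  -  1  -  2  -  3  -  1  -  1  1  2  2  3  3  2  4  2  2  2
(- denotes ∞ / unreachable)

3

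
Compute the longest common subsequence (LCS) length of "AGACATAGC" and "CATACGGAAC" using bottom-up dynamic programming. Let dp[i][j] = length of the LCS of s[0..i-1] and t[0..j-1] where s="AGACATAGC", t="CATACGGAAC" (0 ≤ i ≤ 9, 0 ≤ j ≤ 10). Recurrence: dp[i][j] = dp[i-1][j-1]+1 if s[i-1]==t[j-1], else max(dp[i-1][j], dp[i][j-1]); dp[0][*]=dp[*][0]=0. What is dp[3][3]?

1

   ''  C  A  T  A  C  G  G  A  A  C
''  0  0  0  0  0  0  0  0  0  0  0
 A  0  0  1  1  1  1  1  1  1  1  1
 G  0  0  1  1  1  1  2  2  2  2  2
 A  0  0  1  1  2  2  2  2  3  3  3
 C  0  1  1  1  2  3  3  3  3  3  4
 A  0  1  2  2  2  3  3  3  4  4  4
 T  0  1  2  3  3  3  3  3  4  4  4
 A  0  1  2  3  4  4  4  4  4  5  5
 G  0  1  2  3  4  4  5  5  5  5  5
 C  0  1  2  3  4  5  5  5  5  5  6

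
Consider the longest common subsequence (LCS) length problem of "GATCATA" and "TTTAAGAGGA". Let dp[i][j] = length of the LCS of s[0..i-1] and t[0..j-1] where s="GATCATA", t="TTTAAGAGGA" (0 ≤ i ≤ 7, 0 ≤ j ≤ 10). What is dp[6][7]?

   ''  T  T  T  A  A  G  A  G  G  A
''  0  0  0  0  0  0  0  0  0  0  0
 G  0  0  0  0  0  0  1  1  1  1  1
 A  0  0  0  0  1  1  1  2  2  2  2
 T  0  1  1  1  1  1  1  2  2  2  2
 C  0  1  1  1  1  1  1  2  2  2  2
 A  0  1  1  1  2  2  2  2  2  2  3
 T  0  1  2  2  2  2  2  2  2  2  3
 A  0  1  2  2  3  3  3  3  3  3  3

2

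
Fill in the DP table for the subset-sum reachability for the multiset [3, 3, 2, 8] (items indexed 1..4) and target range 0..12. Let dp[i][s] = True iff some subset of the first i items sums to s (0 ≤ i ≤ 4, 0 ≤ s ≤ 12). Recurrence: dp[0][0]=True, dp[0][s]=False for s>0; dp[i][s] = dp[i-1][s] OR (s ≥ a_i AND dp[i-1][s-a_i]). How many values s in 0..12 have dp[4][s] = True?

8

i\s   0   1   2   3   4   5   6   7   8   9  10  11  12
  0   T   F   F   F   F   F   F   F   F   F   F   F   F
  1   T   F   F   T   F   F   F   F   F   F   F   F   F
  2   T   F   F   T   F   F   T   F   F   F   F   F   F
  3   T   F   T   T   F   T   T   F   T   F   F   F   F
  4   T   F   T   T   F   T   T   F   T   F   T   T   F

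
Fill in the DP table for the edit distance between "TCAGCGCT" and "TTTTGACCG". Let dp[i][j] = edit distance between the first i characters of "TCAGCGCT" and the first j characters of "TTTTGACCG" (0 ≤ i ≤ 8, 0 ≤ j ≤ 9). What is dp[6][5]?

4

   ''  T  T  T  T  G  A  C  C  G
''  0  1  2  3  4  5  6  7  8  9
 T  1  0  1  2  3  4  5  6  7  8
 C  2  1  1  2  3  4  5  5  6  7
 A  3  2  2  2  3  4  4  5  6  7
 G  4  3  3  3  3  3  4  5  6  6
 C  5  4  4  4  4  4  4  4  5  6
 G  6  5  5  5  5  4  5  5  5  5
 C  7  6  6  6  6  5  5  5  5  6
 T  8  7  6  6  6  6  6  6  6  6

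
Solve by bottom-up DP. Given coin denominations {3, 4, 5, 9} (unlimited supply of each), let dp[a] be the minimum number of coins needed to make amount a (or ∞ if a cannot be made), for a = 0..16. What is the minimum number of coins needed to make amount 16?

3

 a  0  1  2  3  4  5  6  7  8  9 10 11 12 13 14 15 16
dp  0  -  -  1  1  1  2  2  2  1  2  3  2  2  2  3  3
(- denotes ∞ / unreachable)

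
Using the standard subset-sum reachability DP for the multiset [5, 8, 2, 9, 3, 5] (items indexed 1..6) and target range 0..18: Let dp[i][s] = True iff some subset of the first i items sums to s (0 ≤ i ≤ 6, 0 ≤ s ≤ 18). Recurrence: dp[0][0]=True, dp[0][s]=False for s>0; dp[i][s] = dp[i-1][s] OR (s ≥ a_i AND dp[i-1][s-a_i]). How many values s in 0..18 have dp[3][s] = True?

i\s   0   1   2   3   4   5   6   7   8   9  10  11  12  13  14  15  16  17  18
  0   T   F   F   F   F   F   F   F   F   F   F   F   F   F   F   F   F   F   F
  1   T   F   F   F   F   T   F   F   F   F   F   F   F   F   F   F   F   F   F
  2   T   F   F   F   F   T   F   F   T   F   F   F   F   T   F   F   F   F   F
  3   T   F   T   F   F   T   F   T   T   F   T   F   F   T   F   T   F   F   F
  4   T   F   T   F   F   T   F   T   T   T   T   T   F   T   T   T   T   T   F
  5   T   F   T   T   F   T   F   T   T   T   T   T   T   T   T   T   T   T   T
  6   T   F   T   T   F   T   F   T   T   T   T   T   T   T   T   T   T   T   T

8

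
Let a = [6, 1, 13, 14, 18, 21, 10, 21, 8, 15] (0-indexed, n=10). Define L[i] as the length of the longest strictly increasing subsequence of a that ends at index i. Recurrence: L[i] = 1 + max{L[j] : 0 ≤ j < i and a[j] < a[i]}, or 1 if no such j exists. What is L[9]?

   i    0    1    2    3    4    5    6    7    8    9
a[i]    6    1   13   14   18   21   10   21    8   15
L[i]    1    1    2    3    4    5    2    5    2    4

4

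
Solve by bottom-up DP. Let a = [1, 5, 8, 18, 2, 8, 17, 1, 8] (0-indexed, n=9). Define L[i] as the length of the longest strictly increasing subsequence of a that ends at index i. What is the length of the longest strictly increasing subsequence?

   i    0    1    2    3    4    5    6    7    8
a[i]    1    5    8   18    2    8   17    1    8
L[i]    1    2    3    4    2    3    4    1    3

4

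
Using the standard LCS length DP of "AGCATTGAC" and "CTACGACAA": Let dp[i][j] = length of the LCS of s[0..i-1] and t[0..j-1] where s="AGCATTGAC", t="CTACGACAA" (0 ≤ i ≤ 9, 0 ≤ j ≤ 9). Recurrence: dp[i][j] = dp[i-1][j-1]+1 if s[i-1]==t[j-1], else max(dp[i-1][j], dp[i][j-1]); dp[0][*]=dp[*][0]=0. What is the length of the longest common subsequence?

5

   ''  C  T  A  C  G  A  C  A  A
''  0  0  0  0  0  0  0  0  0  0
 A  0  0  0  1  1  1  1  1  1  1
 G  0  0  0  1  1  2  2  2  2  2
 C  0  1  1  1  2  2  2  3  3  3
 A  0  1  1  2  2  2  3  3  4  4
 T  0  1  2  2  2  2  3  3  4  4
 T  0  1  2  2  2  2  3  3  4  4
 G  0  1  2  2  2  3  3  3  4  4
 A  0  1  2  3  3  3  4  4  4  5
 C  0  1  2  3  4  4  4  5  5  5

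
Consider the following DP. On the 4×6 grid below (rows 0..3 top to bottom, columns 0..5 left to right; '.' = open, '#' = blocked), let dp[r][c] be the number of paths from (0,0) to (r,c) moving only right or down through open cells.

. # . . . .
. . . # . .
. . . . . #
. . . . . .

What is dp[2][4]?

r\c   0   1   2   3   4   5
  0   1   0   0   0   0   0
  1   1   1   1   0   0   0
  2   1   2   3   3   3   0
  3   1   3   6   9  12  12

3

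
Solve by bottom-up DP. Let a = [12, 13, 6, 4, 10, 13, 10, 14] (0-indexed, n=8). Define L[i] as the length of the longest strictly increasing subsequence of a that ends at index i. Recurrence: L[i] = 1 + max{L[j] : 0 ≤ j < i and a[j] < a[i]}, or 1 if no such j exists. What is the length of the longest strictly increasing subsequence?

   i    0    1    2    3    4    5    6    7
a[i]   12   13    6    4   10   13   10   14
L[i]    1    2    1    1    2    3    2    4

4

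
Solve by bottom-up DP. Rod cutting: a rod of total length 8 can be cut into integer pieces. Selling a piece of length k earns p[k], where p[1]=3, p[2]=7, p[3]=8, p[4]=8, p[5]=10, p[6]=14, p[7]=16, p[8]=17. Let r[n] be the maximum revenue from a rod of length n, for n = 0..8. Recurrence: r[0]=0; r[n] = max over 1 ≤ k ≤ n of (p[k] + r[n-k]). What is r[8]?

28

   n    0    1    2    3    4    5    6    7    8
r[n]    0    3    7   10   14   17   21   24   28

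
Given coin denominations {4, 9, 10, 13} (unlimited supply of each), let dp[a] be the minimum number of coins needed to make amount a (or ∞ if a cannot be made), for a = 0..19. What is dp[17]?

2

 a  0  1  2  3  4  5  6  7  8  9 10 11 12 13 14 15 16 17 18 19
dp  0  -  -  -  1  -  -  -  2  1  1  -  3  1  2  -  4  2  2  2
(- denotes ∞ / unreachable)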